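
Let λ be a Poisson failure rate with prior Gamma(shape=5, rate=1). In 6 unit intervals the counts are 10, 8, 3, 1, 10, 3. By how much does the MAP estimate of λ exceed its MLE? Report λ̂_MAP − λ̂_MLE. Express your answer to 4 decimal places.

MAP − MLE = -0.2619

Σxᵢ = 35. Posterior is Gamma(40, 7); MAP = (40−1)/7 = 39/7 ≈ 5.57143.
MLE = x̄ = 35/6 ≈ 5.83333.
Difference = 39/7 − 35/6 = -11/42 ≈ -0.2619.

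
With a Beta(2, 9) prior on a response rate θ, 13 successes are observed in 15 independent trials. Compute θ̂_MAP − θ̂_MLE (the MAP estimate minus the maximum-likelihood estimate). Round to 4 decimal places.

MAP − MLE = -0.2833

Posterior is Beta(15, 11); MAP = (15−1)/(26−2) = 14/24 ≈ 0.58333.
MLE ignores the prior: θ̂_MLE = k/n = 13/15 ≈ 0.86667.
Difference = 14/24 − 13/15 = -17/60 ≈ -0.2833.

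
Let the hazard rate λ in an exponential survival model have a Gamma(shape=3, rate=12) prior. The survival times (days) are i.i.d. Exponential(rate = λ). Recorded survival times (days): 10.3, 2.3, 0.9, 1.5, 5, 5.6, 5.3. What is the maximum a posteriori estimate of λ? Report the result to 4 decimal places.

λ̂_MAP = 0.2098

The Exponential(rate=λ) likelihood is ∝ λ^n e^(−λΣtᵢ). Here n = 7 and Σtᵢ = 10.3 + 2.3 + 0.9 + 1.5 + 5 + 5.6 + 5.3 = 30.9.
Posterior ∝ λ^2e^(−12λ) · λ^7e^(−30.9λ) = λ^9e^(−42.9λ), i.e. Gamma(10, 42.9).
Mode = (a−1)/b = 9/42.9 ≈ 0.2098.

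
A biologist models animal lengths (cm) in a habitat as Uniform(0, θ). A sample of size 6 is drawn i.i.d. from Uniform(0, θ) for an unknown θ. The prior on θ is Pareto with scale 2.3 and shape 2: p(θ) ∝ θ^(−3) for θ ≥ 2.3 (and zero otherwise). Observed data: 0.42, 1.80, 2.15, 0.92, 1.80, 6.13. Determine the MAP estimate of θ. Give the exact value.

The Uniform(0, θ) likelihood is θ^(−n) for θ ≥ max(xᵢ), zero otherwise. Here max(xᵢ) = 6.13.
Posterior ∝ θ^(−3) · θ^(−6) = θ^(−9) on θ ≥ max(2.3, 6.13) = 6.13.
This density is strictly decreasing in θ, so the posterior mode lies at the lower boundary of the support.

θ̂_MAP = 6.13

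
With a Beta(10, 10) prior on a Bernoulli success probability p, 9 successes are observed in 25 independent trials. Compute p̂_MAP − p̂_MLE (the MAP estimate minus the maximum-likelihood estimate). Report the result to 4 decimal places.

Posterior is Beta(19, 26); MAP = (19−1)/(45−2) = 18/43 ≈ 0.41860.
MLE ignores the prior: p̂_MLE = k/n = 9/25 ≈ 0.36000.
Difference = 18/43 − 9/25 = 63/1075 ≈ 0.0586.

MAP − MLE = 0.0586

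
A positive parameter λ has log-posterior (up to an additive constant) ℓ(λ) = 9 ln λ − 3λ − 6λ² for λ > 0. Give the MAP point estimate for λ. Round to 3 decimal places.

λ̂_MAP = 0.750

ℓ'(λ) = 9/λ − 3 − 12λ. Setting this to zero and multiplying by λ: 12λ² + 3λ − 9 = 0.
λ = (−3 + √(3² + 4·12·9)) / (2·12) = (−3 + √441) / 24 = (−3 + 21)/24 = 3/4.
ℓ''(λ) = −9/λ² − 12 < 0, confirming a maximum.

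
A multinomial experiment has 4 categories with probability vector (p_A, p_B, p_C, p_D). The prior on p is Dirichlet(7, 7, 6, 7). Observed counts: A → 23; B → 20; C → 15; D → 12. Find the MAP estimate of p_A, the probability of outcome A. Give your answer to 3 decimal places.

The posterior is Dirichlet(αᵢ + nᵢ) = Dirichlet(30, 27, 21, 19).
For a Dirichlet(a₁,…,a_K) with all aᵢ > 1, the mode has j-th component (aⱼ − 1)/(Σaᵢ − K).
Here Σaᵢ = 97 and K = 4, so p_A = (30 − 1)/(97 − 4) = 29/93 ≈ 0.312.

MAP estimate of p_A = 0.312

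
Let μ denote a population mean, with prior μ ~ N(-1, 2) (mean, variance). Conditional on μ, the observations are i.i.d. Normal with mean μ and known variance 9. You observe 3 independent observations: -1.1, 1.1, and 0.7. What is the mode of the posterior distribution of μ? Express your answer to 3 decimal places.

μ̂_MAP = -0.507

n = 3; x̄ = ((-1.1) + 1.1 + 0.7)/3 = 0.7/3 = 7/30 ≈ 0.2333.
For a Normal prior and Normal likelihood with known variance, the posterior is Normal; its mode equals its mean, the precision-weighted average.
Prior precision 1/σ₀² = 1/2 = 0.5; data precision n/σ² = 3/9 = 1/3.
μ̂ = (0.5·(-1) + (1/3)·(7/30)) / (0.5 + 1/3) = (-19/45)/(5/6) = -38/75 ≈ -0.507.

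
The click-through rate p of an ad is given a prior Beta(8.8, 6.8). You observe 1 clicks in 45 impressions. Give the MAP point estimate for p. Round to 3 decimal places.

p̂_MAP = 0.150

Prior: Beta(8.8, 6.8).
Data: 1 success in 45 trials. The binomial likelihood contributes p(1−p)^44, so the posterior is Beta(8.8+1, 6.8+44) = Beta(9.8, 50.8).
For Beta(a, b) with a, b > 1 the mode is (a−1)/(a+b−2) = 8.8/58.6 ≈ 0.150.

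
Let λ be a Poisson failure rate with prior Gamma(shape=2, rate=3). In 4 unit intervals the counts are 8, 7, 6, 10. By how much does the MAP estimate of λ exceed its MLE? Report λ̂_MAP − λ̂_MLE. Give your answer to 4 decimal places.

Σxᵢ = 31. Posterior is Gamma(33, 7); MAP = (33−1)/7 = 32/7 ≈ 4.57143.
MLE = x̄ = 31/4 ≈ 7.75000.
Difference = 32/7 − 31/4 = -89/28 ≈ -3.1786.

MAP − MLE = -3.1786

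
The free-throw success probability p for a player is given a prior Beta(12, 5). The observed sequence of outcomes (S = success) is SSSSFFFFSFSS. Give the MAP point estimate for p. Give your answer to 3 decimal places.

Prior: Beta(12, 5).
Data: 7 successes in 12 trials (from the sequence). The binomial likelihood contributes p^7(1−p)^5, so the posterior is Beta(12+7, 5+5) = Beta(19, 10).
For Beta(a, b) with a, b > 1 the mode is (a−1)/(a+b−2) = 18/27 ≈ 0.667.

p̂_MAP = 0.667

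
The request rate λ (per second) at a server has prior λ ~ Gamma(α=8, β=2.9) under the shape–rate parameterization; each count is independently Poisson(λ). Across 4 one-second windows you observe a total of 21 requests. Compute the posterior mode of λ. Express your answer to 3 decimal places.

Σxᵢ = 21, n = 4.
Posterior ∝ λ^7e^(−2.9λ) · λ^21e^(−4λ) = λ^28e^(−6.9λ), i.e. Gamma(shape=29, rate=6.9).
The mode of a Gamma(a, b) with a ≥ 1 (shape–rate) is (a−1)/b = 28/6.9 ≈ 4.058.

λ̂_MAP = 4.058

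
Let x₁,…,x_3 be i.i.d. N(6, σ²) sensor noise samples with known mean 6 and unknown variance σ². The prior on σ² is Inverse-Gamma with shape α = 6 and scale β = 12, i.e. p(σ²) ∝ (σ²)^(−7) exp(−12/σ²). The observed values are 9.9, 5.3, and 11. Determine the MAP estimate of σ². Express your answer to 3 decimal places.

Sum of squared deviations about the known mean: SS = (9.9−6)² + (5.3−6)² + (11−6)² = 40.7.
The Normal likelihood contributes (σ²)^(−n/2) exp(−SS/(2σ²)), so the posterior is Inverse-Gamma(α + n/2, β + SS/2) = Inverse-Gamma(7.5, 32.35).
The mode of Inverse-Gamma(a, b) is b/(a+1) = 32.35/8.5 ≈ 3.806.

σ̂²_MAP = 3.806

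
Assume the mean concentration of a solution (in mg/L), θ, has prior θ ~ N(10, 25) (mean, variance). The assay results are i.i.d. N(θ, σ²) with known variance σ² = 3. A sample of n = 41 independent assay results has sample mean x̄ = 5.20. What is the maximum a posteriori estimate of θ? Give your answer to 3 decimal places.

θ̂_MAP = 5.214

n = 41, x̄ = 5.20.
For a Normal prior and Normal likelihood with known variance, the posterior is Normal; its mode equals its mean, the precision-weighted average.
Prior precision 1/σ₀² = 1/25 = 0.04; data precision n/σ² = 41/3.
θ̂ = (0.04·10 + (41/3)·5.2) / (0.04 + 41/3) = (1072/15)/(1028/75) = 1340/257 ≈ 5.214.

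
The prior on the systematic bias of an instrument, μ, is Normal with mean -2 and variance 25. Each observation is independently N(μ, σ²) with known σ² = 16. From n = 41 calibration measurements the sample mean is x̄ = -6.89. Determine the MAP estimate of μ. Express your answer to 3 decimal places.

μ̂_MAP = -6.815

n = 41, x̄ = -6.89.
For a Normal prior and Normal likelihood with known variance, the posterior is Normal; its mode equals its mean, the precision-weighted average.
Prior precision 1/σ₀² = 1/25 = 0.04; data precision n/σ² = 41/16 = 2.5625.
μ̂ = (0.04·(-2) + 2.5625·(-6.89)) / (0.04 + 2.5625) = (-17.735625)/2.6025 = -9459/1388 ≈ -6.815.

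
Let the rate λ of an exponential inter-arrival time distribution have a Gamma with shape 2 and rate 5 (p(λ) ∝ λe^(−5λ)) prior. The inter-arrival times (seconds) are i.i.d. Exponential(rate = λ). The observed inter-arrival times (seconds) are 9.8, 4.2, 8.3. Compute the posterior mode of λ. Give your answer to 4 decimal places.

λ̂_MAP = 0.1465

The Exponential(rate=λ) likelihood is ∝ λ^n e^(−λΣtᵢ). Here n = 3 and Σtᵢ = 9.8 + 4.2 + 8.3 = 22.3.
Posterior ∝ λe^(−5λ) · λ^3e^(−22.3λ) = λ^4e^(−27.3λ), i.e. Gamma(5, 27.3).
Mode = (a−1)/b = 4/27.3 ≈ 0.1465.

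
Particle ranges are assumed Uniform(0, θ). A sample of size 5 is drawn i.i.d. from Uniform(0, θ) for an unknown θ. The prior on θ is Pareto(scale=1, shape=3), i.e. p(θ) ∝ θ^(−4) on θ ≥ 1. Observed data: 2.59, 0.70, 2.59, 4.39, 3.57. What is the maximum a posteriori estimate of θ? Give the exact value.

The Uniform(0, θ) likelihood is θ^(−n) for θ ≥ max(xᵢ), zero otherwise. Here max(xᵢ) = 4.39.
Posterior ∝ θ^(−4) · θ^(−5) = θ^(−9) on θ ≥ max(1, 4.39) = 4.39.
This density is strictly decreasing in θ, so the posterior mode lies at the lower boundary of the support.

θ̂_MAP = 4.39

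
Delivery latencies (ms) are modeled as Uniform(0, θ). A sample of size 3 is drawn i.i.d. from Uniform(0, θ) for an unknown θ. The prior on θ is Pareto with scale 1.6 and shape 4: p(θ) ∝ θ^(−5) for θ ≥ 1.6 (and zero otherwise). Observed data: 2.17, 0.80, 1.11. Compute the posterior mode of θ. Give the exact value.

The Uniform(0, θ) likelihood is θ^(−n) for θ ≥ max(xᵢ), zero otherwise. Here max(xᵢ) = 2.17.
Posterior ∝ θ^(−5) · θ^(−3) = θ^(−8) on θ ≥ max(1.6, 2.17) = 2.17.
This density is strictly decreasing in θ, so the posterior mode lies at the lower boundary of the support.

θ̂_MAP = 2.17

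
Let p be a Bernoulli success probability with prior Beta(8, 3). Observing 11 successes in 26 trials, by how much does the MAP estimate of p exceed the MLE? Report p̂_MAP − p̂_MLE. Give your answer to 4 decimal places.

Posterior is Beta(19, 18); MAP = (19−1)/(37−2) = 18/35 ≈ 0.51429.
MLE ignores the prior: p̂_MLE = k/n = 11/26 ≈ 0.42308.
Difference = 18/35 − 11/26 = 83/910 ≈ 0.0912.

MAP − MLE = 0.0912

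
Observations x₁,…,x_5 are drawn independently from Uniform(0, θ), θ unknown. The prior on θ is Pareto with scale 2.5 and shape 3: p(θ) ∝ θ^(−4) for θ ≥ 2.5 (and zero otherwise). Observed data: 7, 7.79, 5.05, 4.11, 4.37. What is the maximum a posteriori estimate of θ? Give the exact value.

θ̂_MAP = 7.79

The Uniform(0, θ) likelihood is θ^(−n) for θ ≥ max(xᵢ), zero otherwise. Here max(xᵢ) = 7.79.
Posterior ∝ θ^(−4) · θ^(−5) = θ^(−9) on θ ≥ max(2.5, 7.79) = 7.79.
This density is strictly decreasing in θ, so the posterior mode lies at the lower boundary of the support.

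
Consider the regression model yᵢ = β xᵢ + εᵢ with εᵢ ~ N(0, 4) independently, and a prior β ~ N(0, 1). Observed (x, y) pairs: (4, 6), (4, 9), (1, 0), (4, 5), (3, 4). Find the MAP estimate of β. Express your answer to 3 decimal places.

log p(β | y) = −Σ(yᵢ − βxᵢ)²/(2·4) − β²/(2·1) + const.
Setting the derivative to zero: Σxᵢ(yᵢ − βxᵢ)/4 − β/1 = 0, so β = Σxᵢyᵢ / (Σxᵢ² + σ²/τ²).
Σxᵢyᵢ = 4·6 + 4·9 + 1·0 + 4·5 + 3·4 = 92; Σxᵢ² = 58; σ²/τ² = 4.
β̂_MAP = 92 / (58 + 4) = 92/62 ≈ 1.484.

β̂_MAP = 1.484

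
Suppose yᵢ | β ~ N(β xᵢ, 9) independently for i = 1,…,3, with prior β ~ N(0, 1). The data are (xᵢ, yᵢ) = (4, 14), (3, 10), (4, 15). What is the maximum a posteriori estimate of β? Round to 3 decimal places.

log p(β | y) = −Σ(yᵢ − βxᵢ)²/(2·9) − β²/(2·1) + const.
Setting the derivative to zero: Σxᵢ(yᵢ − βxᵢ)/9 − β/1 = 0, so β = Σxᵢyᵢ / (Σxᵢ² + σ²/τ²).
Σxᵢyᵢ = 4·14 + 3·10 + 4·15 = 146; Σxᵢ² = 41; σ²/τ² = 9.
β̂_MAP = 146 / (41 + 9) = 146/50 ≈ 2.920.

β̂_MAP = 2.920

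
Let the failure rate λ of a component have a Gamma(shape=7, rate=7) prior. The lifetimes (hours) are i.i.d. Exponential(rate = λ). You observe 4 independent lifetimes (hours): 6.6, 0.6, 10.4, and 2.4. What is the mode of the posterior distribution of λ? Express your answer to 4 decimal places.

The Exponential(rate=λ) likelihood is ∝ λ^n e^(−λΣtᵢ). Here n = 4 and Σtᵢ = 6.6 + 0.6 + 10.4 + 2.4 = 20.
Posterior ∝ λ^6e^(−7λ) · λ^4e^(−20λ) = λ^10e^(−27λ), i.e. Gamma(11, 27).
Mode = (a−1)/b = 10/27 ≈ 0.3704.

λ̂_MAP = 0.3704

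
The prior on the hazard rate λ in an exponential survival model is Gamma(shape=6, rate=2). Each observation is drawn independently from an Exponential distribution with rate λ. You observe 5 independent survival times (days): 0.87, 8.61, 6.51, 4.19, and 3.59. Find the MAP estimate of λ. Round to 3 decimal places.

The Exponential(rate=λ) likelihood is ∝ λ^n e^(−λΣtᵢ). Here n = 5 and Σtᵢ = 0.87 + 8.61 + 6.51 + 4.19 + 3.59 = 23.77.
Posterior ∝ λ^5e^(−2λ) · λ^5e^(−23.77λ) = λ^10e^(−25.77λ), i.e. Gamma(11, 25.77).
Mode = (a−1)/b = 10/25.77 ≈ 0.388.

λ̂_MAP = 0.388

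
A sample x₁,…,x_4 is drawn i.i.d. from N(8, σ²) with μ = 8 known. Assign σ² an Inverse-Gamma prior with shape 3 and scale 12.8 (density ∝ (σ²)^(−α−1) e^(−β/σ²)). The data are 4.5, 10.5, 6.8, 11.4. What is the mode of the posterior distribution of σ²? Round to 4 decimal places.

Sum of squared deviations about the known mean: SS = (4.5−8)² + (10.5−8)² + (6.8−8)² + (11.4−8)² = 31.5.
The Normal likelihood contributes (σ²)^(−n/2) exp(−SS/(2σ²)), so the posterior is Inverse-Gamma(α + n/2, β + SS/2) = Inverse-Gamma(5, 28.55).
The mode of Inverse-Gamma(a, b) is b/(a+1) = 28.55/6 ≈ 4.7583.

σ̂²_MAP = 4.7583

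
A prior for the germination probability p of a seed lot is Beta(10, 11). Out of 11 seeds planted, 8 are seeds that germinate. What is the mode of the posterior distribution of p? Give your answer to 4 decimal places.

Prior: Beta(10, 11).
Data: 8 successes in 11 trials. The binomial likelihood contributes p^8(1−p)^3, so the posterior is Beta(10+8, 11+3) = Beta(18, 14).
For Beta(a, b) with a, b > 1 the mode is (a−1)/(a+b−2) = 17/30 ≈ 0.5667.

p̂_MAP = 0.5667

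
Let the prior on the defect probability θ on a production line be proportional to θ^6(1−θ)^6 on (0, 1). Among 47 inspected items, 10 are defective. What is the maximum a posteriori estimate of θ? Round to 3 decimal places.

θ̂_MAP = 0.271

The prior density ∝ θ^6(1−θ)^6 is the kernel of Beta(7, 7).
Data: 10 successes in 47 trials. The binomial likelihood contributes θ^10(1−θ)^37, so the posterior is Beta(7+10, 7+37) = Beta(17, 44).
For Beta(a, b) with a, b > 1 the mode is (a−1)/(a+b−2) = 16/59 ≈ 0.271.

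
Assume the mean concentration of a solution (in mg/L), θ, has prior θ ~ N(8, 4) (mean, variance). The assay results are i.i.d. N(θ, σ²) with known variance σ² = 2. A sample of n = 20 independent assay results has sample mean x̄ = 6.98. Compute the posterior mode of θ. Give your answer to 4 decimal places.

n = 20, x̄ = 6.98.
For a Normal prior and Normal likelihood with known variance, the posterior is Normal; its mode equals its mean, the precision-weighted average.
Prior precision 1/σ₀² = 1/4 = 0.25; data precision n/σ² = 20/2 = 10.
θ̂ = (0.25·8 + 10·6.98) / (0.25 + 10) = 71.8/10.25 = 1436/205 ≈ 7.0049.

θ̂_MAP = 7.0049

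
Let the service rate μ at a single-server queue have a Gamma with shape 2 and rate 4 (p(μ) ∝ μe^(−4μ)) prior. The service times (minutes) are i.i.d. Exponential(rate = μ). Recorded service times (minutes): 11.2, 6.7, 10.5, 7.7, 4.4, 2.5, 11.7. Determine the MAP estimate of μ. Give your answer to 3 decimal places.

μ̂_MAP = 0.136

The Exponential(rate=μ) likelihood is ∝ μ^n e^(−μΣtᵢ). Here n = 7 and Σtᵢ = 11.2 + 6.7 + 10.5 + 7.7 + 4.4 + 2.5 + 11.7 = 54.7.
Posterior ∝ μe^(−4μ) · μ^7e^(−54.7μ) = μ^8e^(−58.7μ), i.e. Gamma(9, 58.7).
Mode = (a−1)/b = 8/58.7 ≈ 0.136.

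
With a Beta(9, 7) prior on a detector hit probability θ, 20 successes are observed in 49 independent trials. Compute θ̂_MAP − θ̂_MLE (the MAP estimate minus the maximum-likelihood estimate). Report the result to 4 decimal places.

MAP − MLE = 0.0363

Posterior is Beta(29, 36); MAP = (29−1)/(65−2) = 28/63 ≈ 0.44444.
MLE ignores the prior: θ̂_MLE = k/n = 20/49 ≈ 0.40816.
Difference = 28/63 − 20/49 = 16/441 ≈ 0.0363.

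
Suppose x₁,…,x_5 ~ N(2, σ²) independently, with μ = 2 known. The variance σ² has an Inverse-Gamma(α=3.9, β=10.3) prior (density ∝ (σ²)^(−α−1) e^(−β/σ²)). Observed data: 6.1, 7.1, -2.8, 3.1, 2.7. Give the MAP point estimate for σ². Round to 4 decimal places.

Sum of squared deviations about the known mean: SS = (6.1−2)² + (7.1−2)² + (-2.8−2)² + (3.1−2)² + (2.7−2)² = 67.56.
The Normal likelihood contributes (σ²)^(−n/2) exp(−SS/(2σ²)), so the posterior is Inverse-Gamma(α + n/2, β + SS/2) = Inverse-Gamma(6.4, 44.08).
The mode of Inverse-Gamma(a, b) is b/(a+1) = 44.08/7.4 ≈ 5.9568.

σ̂²_MAP = 5.9568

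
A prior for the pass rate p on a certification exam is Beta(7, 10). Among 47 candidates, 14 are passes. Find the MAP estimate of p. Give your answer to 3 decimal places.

Prior: Beta(7, 10).
Data: 14 successes in 47 trials. The binomial likelihood contributes p^14(1−p)^33, so the posterior is Beta(7+14, 10+33) = Beta(21, 43).
For Beta(a, b) with a, b > 1 the mode is (a−1)/(a+b−2) = 20/62 ≈ 0.323.

p̂_MAP = 0.323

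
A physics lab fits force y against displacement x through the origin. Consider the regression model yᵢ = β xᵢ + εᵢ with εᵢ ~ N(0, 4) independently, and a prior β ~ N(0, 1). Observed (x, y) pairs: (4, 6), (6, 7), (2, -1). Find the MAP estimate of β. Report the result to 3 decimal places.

log p(β | y) = −Σ(yᵢ − βxᵢ)²/(2·4) − β²/(2·1) + const.
Setting the derivative to zero: Σxᵢ(yᵢ − βxᵢ)/4 − β/1 = 0, so β = Σxᵢyᵢ / (Σxᵢ² + σ²/τ²).
Σxᵢyᵢ = 4·6 + 6·7 + 2·(-1) = 64; Σxᵢ² = 56; σ²/τ² = 4.
β̂_MAP = 64 / (56 + 4) = 64/60 ≈ 1.067.

β̂_MAP = 1.067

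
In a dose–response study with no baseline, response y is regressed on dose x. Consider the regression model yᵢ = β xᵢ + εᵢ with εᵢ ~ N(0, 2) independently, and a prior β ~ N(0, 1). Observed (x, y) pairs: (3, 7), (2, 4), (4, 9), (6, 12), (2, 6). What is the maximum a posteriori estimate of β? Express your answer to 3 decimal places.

log p(β | y) = −Σ(yᵢ − βxᵢ)²/(2·2) − β²/(2·1) + const.
Setting the derivative to zero: Σxᵢ(yᵢ − βxᵢ)/2 − β/1 = 0, so β = Σxᵢyᵢ / (Σxᵢ² + σ²/τ²).
Σxᵢyᵢ = 3·7 + 2·4 + 4·9 + 6·12 + 2·6 = 149; Σxᵢ² = 69; σ²/τ² = 2.
β̂_MAP = 149 / (69 + 2) = 149/71 ≈ 2.099.

β̂_MAP = 2.099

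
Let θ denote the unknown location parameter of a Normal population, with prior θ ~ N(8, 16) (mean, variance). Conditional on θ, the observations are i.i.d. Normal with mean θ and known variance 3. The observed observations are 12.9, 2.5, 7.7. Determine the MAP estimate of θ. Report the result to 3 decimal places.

n = 3; x̄ = (12.9 + 2.5 + 7.7)/3 = 23.1/3 = 7.7.
For a Normal prior and Normal likelihood with known variance, the posterior is Normal; its mode equals its mean, the precision-weighted average.
Prior precision 1/σ₀² = 1/16 = 0.0625; data precision n/σ² = 3/3 = 1.
θ̂ = (0.0625·8 + 1·7.7) / (0.0625 + 1) = 8.2/1.0625 = 656/85 ≈ 7.718.

θ̂_MAP = 7.718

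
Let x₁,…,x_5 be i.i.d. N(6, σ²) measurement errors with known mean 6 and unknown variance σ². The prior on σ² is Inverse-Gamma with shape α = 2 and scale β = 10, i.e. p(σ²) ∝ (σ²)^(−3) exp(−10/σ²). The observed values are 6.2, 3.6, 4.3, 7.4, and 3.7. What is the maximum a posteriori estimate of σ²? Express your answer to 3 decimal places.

σ̂²_MAP = 3.267

Sum of squared deviations about the known mean: SS = (6.2−6)² + (3.6−6)² + (4.3−6)² + (7.4−6)² + (3.7−6)² = 15.94.
The Normal likelihood contributes (σ²)^(−n/2) exp(−SS/(2σ²)), so the posterior is Inverse-Gamma(α + n/2, β + SS/2) = Inverse-Gamma(4.5, 17.97).
The mode of Inverse-Gamma(a, b) is b/(a+1) = 17.97/5.5 ≈ 3.267.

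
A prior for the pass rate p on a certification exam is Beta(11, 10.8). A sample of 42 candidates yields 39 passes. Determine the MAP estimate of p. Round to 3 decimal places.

Prior: Beta(11, 10.8).
Data: 39 successes in 42 trials. The binomial likelihood contributes p^39(1−p)^3, so the posterior is Beta(11+39, 10.8+3) = Beta(50, 13.8).
For Beta(a, b) with a, b > 1 the mode is (a−1)/(a+b−2) = 49/61.8 ≈ 0.793.

p̂_MAP = 0.793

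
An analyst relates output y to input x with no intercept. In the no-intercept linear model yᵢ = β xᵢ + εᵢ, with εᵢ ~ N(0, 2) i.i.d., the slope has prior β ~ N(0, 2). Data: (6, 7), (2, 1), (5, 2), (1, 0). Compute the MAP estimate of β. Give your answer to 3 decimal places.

log p(β | y) = −Σ(yᵢ − βxᵢ)²/(2·2) − β²/(2·2) + const.
Setting the derivative to zero: Σxᵢ(yᵢ − βxᵢ)/2 − β/2 = 0, so β = Σxᵢyᵢ / (Σxᵢ² + σ²/τ²).
Σxᵢyᵢ = 6·7 + 2·1 + 5·2 + 1·0 = 54; Σxᵢ² = 66; σ²/τ² = 1.
β̂_MAP = 54 / (66 + 1) = 54/67 ≈ 0.806.

β̂_MAP = 0.806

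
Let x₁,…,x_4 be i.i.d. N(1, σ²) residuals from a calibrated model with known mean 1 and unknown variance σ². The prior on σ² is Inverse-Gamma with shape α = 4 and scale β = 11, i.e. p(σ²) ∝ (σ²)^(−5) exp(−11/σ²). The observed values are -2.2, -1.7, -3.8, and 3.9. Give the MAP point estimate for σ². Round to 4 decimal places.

σ̂²_MAP = 5.0700

Sum of squared deviations about the known mean: SS = (-2.2−1)² + (-1.7−1)² + (-3.8−1)² + (3.9−1)² = 48.98.
The Normal likelihood contributes (σ²)^(−n/2) exp(−SS/(2σ²)), so the posterior is Inverse-Gamma(α + n/2, β + SS/2) = Inverse-Gamma(6, 35.49).
The mode of Inverse-Gamma(a, b) is b/(a+1) = 35.49/7 ≈ 5.0700.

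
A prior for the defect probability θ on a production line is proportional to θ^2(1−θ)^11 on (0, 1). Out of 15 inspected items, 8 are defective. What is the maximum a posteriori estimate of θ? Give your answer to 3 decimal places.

θ̂_MAP = 0.357

The prior density ∝ θ^2(1−θ)^11 is the kernel of Beta(3, 12).
Data: 8 successes in 15 trials. The binomial likelihood contributes θ^8(1−θ)^7, so the posterior is Beta(3+8, 12+7) = Beta(11, 19).
For Beta(a, b) with a, b > 1 the mode is (a−1)/(a+b−2) = 10/28 ≈ 0.357.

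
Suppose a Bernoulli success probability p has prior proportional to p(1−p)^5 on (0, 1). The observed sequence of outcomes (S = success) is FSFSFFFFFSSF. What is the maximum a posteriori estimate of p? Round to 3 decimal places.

p̂_MAP = 0.278

The prior density ∝ p(1−p)^5 is the kernel of Beta(2, 6).
Data: 4 successes in 12 trials (from the sequence). The binomial likelihood contributes p^4(1−p)^8, so the posterior is Beta(2+4, 6+8) = Beta(6, 14).
For Beta(a, b) with a, b > 1 the mode is (a−1)/(a+b−2) = 5/18 ≈ 0.278.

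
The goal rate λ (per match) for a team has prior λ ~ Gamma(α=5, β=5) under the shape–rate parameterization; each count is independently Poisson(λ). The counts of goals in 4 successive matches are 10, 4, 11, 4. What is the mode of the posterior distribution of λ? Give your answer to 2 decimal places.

Σxᵢ = 10+4+11+4 = 29, with n = 4.
Posterior ∝ λ^4e^(−5λ) · λ^29e^(−4λ) = λ^33e^(−9λ), i.e. Gamma(shape=34, rate=9).
The mode of a Gamma(a, b) with a ≥ 1 (shape–rate) is (a−1)/b = 33/9 ≈ 3.67.

λ̂_MAP = 3.67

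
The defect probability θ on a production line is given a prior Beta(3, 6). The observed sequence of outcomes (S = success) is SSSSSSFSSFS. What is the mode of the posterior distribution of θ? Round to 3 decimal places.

θ̂_MAP = 0.611

Prior: Beta(3, 6).
Data: 9 successes in 11 trials (from the sequence). The binomial likelihood contributes θ^9(1−θ)^2, so the posterior is Beta(3+9, 6+2) = Beta(12, 8).
For Beta(a, b) with a, b > 1 the mode is (a−1)/(a+b−2) = 11/18 ≈ 0.611.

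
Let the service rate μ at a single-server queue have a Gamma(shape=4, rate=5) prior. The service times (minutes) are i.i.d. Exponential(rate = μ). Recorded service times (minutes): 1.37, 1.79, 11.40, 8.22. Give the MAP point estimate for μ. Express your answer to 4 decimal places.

The Exponential(rate=μ) likelihood is ∝ μ^n e^(−μΣtᵢ). Here n = 4 and Σtᵢ = 1.37 + 1.79 + 11.40 + 8.22 = 22.78.
Posterior ∝ μ^3e^(−5μ) · μ^4e^(−22.78μ) = μ^7e^(−27.78μ), i.e. Gamma(8, 27.78).
Mode = (a−1)/b = 7/27.78 ≈ 0.2520.

μ̂_MAP = 0.2520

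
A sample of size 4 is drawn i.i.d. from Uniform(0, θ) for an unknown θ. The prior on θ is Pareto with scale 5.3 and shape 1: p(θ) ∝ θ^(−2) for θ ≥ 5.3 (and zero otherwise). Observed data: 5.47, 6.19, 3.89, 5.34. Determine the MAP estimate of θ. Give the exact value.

The Uniform(0, θ) likelihood is θ^(−n) for θ ≥ max(xᵢ), zero otherwise. Here max(xᵢ) = 6.19.
Posterior ∝ θ^(−2) · θ^(−4) = θ^(−6) on θ ≥ max(5.3, 6.19) = 6.19.
This density is strictly decreasing in θ, so the posterior mode lies at the lower boundary of the support.

θ̂_MAP = 6.19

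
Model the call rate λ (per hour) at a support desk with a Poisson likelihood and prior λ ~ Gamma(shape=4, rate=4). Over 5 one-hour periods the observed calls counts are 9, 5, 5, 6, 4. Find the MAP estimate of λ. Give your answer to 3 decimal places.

λ̂_MAP = 3.556

Σxᵢ = 9+5+5+6+4 = 29, with n = 5.
Posterior ∝ λ^3e^(−4λ) · λ^29e^(−5λ) = λ^32e^(−9λ), i.e. Gamma(shape=33, rate=9).
The mode of a Gamma(a, b) with a ≥ 1 (shape–rate) is (a−1)/b = 32/9 ≈ 3.556.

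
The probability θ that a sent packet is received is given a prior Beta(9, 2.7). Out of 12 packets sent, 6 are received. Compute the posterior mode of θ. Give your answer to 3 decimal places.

θ̂_MAP = 0.645

Prior: Beta(9, 2.7).
Data: 6 successes in 12 trials. The binomial likelihood contributes θ^6(1−θ)^6, so the posterior is Beta(9+6, 2.7+6) = Beta(15, 8.7).
For Beta(a, b) with a, b > 1 the mode is (a−1)/(a+b−2) = 14/21.7 ≈ 0.645.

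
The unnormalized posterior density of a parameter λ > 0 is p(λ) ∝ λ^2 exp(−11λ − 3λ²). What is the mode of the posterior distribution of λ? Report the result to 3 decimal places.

λ̂_MAP = 0.167

ℓ'(λ) = 2/λ − 11 − 6λ. Setting this to zero and multiplying by λ: 6λ² + 11λ − 2 = 0.
λ = (−11 + √(11² + 4·6·2)) / (2·6) = (−11 + √169) / 12 = (−11 + 13)/12 = 1/6.
ℓ''(λ) = −2/λ² − 6 < 0, confirming a maximum.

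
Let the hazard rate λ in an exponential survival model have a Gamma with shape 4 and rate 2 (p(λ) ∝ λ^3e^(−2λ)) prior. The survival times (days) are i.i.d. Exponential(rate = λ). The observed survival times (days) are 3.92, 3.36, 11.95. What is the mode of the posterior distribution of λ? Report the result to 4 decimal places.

The Exponential(rate=λ) likelihood is ∝ λ^n e^(−λΣtᵢ). Here n = 3 and Σtᵢ = 3.92 + 3.36 + 11.95 = 19.23.
Posterior ∝ λ^3e^(−2λ) · λ^3e^(−19.23λ) = λ^6e^(−21.23λ), i.e. Gamma(7, 21.23).
Mode = (a−1)/b = 6/21.23 ≈ 0.2826.

λ̂_MAP = 0.2826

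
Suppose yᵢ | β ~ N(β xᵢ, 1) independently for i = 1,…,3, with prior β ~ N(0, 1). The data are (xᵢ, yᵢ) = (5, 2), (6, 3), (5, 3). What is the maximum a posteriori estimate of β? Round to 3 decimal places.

log p(β | y) = −Σ(yᵢ − βxᵢ)²/(2·1) − β²/(2·1) + const.
Setting the derivative to zero: Σxᵢ(yᵢ − βxᵢ)/1 − β/1 = 0, so β = Σxᵢyᵢ / (Σxᵢ² + σ²/τ²).
Σxᵢyᵢ = 5·2 + 6·3 + 5·3 = 43; Σxᵢ² = 86; σ²/τ² = 1.
β̂_MAP = 43 / (86 + 1) = 43/87 ≈ 0.494.

β̂_MAP = 0.494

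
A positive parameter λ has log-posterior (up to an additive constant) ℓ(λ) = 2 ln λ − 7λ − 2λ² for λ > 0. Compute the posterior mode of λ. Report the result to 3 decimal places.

ℓ'(λ) = 2/λ − 7 − 4λ. Setting this to zero and multiplying by λ: 4λ² + 7λ − 2 = 0.
λ = (−7 + √(7² + 4·4·2)) / (2·4) = (−7 + √81) / 8 = (−7 + 9)/8 = 1/4.
ℓ''(λ) = −2/λ² − 4 < 0, confirming a maximum.

λ̂_MAP = 0.250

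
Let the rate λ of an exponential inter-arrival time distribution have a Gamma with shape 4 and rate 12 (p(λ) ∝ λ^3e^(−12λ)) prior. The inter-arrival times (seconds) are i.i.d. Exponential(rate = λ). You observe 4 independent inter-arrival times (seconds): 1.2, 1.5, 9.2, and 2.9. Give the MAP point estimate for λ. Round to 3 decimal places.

λ̂_MAP = 0.261

The Exponential(rate=λ) likelihood is ∝ λ^n e^(−λΣtᵢ). Here n = 4 and Σtᵢ = 1.2 + 1.5 + 9.2 + 2.9 = 14.8.
Posterior ∝ λ^3e^(−12λ) · λ^4e^(−14.8λ) = λ^7e^(−26.8λ), i.e. Gamma(8, 26.8).
Mode = (a−1)/b = 7/26.8 ≈ 0.261.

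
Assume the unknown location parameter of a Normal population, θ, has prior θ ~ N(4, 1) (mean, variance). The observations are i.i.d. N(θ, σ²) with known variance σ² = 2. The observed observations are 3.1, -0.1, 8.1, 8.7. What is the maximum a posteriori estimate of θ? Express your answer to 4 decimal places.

n = 4; x̄ = (3.1 + (-0.1) + 8.1 + 8.7)/4 = 19.8/4 = 4.95.
For a Normal prior and Normal likelihood with known variance, the posterior is Normal; its mode equals its mean, the precision-weighted average.
Prior precision 1/σ₀² = 1/1 = 1; data precision n/σ² = 4/2 = 2.
θ̂ = (1·4 + 2·4.95) / (1 + 2) = 13.9/3 = 139/30 ≈ 4.6333.

θ̂_MAP = 4.6333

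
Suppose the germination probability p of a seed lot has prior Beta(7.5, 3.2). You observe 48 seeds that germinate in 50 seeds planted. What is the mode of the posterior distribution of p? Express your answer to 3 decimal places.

p̂_MAP = 0.928

Prior: Beta(7.5, 3.2).
Data: 48 successes in 50 trials. The binomial likelihood contributes p^48(1−p)^2, so the posterior is Beta(7.5+48, 3.2+2) = Beta(55.5, 5.2).
For Beta(a, b) with a, b > 1 the mode is (a−1)/(a+b−2) = 54.5/58.7 ≈ 0.928.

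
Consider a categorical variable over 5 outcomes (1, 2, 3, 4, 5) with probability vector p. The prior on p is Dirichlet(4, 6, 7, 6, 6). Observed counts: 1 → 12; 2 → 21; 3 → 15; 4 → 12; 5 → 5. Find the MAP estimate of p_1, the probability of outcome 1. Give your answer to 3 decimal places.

MAP estimate: 0.169

The posterior is Dirichlet(αᵢ + nᵢ) = Dirichlet(16, 27, 22, 18, 11).
For a Dirichlet(a₁,…,a_K) with all aᵢ > 1, the mode has j-th component (aⱼ − 1)/(Σaᵢ − K).
Here Σaᵢ = 94 and K = 5, so p_1 = (16 − 1)/(94 − 5) = 15/89 ≈ 0.169.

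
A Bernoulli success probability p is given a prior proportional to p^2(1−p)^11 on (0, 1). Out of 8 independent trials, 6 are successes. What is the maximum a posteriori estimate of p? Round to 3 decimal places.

p̂_MAP = 0.381

The prior density ∝ p^2(1−p)^11 is the kernel of Beta(3, 12).
Data: 6 successes in 8 trials. The binomial likelihood contributes p^6(1−p)^2, so the posterior is Beta(3+6, 12+2) = Beta(9, 14).
For Beta(a, b) with a, b > 1 the mode is (a−1)/(a+b−2) = 8/21 ≈ 0.381.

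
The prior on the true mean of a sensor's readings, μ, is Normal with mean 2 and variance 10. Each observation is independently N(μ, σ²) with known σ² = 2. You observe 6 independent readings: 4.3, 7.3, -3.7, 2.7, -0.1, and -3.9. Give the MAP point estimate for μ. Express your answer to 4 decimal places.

μ̂_MAP = 1.1290

n = 6; x̄ = (4.3 + 7.3 + (-3.7) + 2.7 + (-0.1) + (-3.9))/6 = 6.6/6 = 1.1.
For a Normal prior and Normal likelihood with known variance, the posterior is Normal; its mode equals its mean, the precision-weighted average.
Prior precision 1/σ₀² = 1/10 = 0.1; data precision n/σ² = 6/2 = 3.
μ̂ = (0.1·2 + 3·1.1) / (0.1 + 3) = 3.5/3.1 = 35/31 ≈ 1.1290.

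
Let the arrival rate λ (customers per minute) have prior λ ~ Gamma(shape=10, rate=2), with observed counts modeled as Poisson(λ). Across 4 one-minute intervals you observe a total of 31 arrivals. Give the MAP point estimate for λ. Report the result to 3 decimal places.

λ̂_MAP = 6.667

Σxᵢ = 31, n = 4.
Posterior ∝ λ^9e^(−2λ) · λ^31e^(−4λ) = λ^40e^(−6λ), i.e. Gamma(shape=41, rate=6).
The mode of a Gamma(a, b) with a ≥ 1 (shape–rate) is (a−1)/b = 40/6 ≈ 6.667.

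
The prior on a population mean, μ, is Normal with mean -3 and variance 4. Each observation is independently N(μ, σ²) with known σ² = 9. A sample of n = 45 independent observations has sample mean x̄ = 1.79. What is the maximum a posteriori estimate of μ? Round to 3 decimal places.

μ̂_MAP = 1.562

n = 45, x̄ = 1.79.
For a Normal prior and Normal likelihood with known variance, the posterior is Normal; its mode equals its mean, the precision-weighted average.
Prior precision 1/σ₀² = 1/4 = 0.25; data precision n/σ² = 45/9 = 5.
μ̂ = (0.25·(-3) + 5·1.79) / (0.25 + 5) = 8.2/5.25 = 164/105 ≈ 1.562.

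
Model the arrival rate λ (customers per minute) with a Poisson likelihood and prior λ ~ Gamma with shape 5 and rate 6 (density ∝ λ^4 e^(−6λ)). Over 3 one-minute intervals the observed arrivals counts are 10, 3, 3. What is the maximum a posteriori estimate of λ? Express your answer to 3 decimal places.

Σxᵢ = 10+3+3 = 16, with n = 3.
Posterior ∝ λ^4e^(−6λ) · λ^16e^(−3λ) = λ^20e^(−9λ), i.e. Gamma(shape=21, rate=9).
The mode of a Gamma(a, b) with a ≥ 1 (shape–rate) is (a−1)/b = 20/9 ≈ 2.222.

λ̂_MAP = 2.222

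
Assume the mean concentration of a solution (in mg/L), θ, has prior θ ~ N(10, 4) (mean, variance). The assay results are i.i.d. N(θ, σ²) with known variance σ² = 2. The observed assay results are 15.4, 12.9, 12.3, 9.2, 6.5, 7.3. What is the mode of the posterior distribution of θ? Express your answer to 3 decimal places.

n = 6; x̄ = (15.4 + 12.9 + 12.3 + 9.2 + 6.5 + 7.3)/6 = 63.6/6 = 10.6.
For a Normal prior and Normal likelihood with known variance, the posterior is Normal; its mode equals its mean, the precision-weighted average.
Prior precision 1/σ₀² = 1/4 = 0.25; data precision n/σ² = 6/2 = 3.
θ̂ = (0.25·10 + 3·10.6) / (0.25 + 3) = 34.3/3.25 = 686/65 ≈ 10.554.

θ̂_MAP = 10.554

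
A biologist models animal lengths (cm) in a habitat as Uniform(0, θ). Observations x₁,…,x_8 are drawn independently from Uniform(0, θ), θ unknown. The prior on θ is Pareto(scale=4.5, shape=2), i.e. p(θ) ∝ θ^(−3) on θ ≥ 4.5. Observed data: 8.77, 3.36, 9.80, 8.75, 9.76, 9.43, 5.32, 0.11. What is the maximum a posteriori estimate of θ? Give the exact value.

The Uniform(0, θ) likelihood is θ^(−n) for θ ≥ max(xᵢ), zero otherwise. Here max(xᵢ) = 9.80.
Posterior ∝ θ^(−3) · θ^(−8) = θ^(−11) on θ ≥ max(4.5, 9.80) = 9.80.
This density is strictly decreasing in θ, so the posterior mode lies at the lower boundary of the support.

θ̂_MAP = 9.80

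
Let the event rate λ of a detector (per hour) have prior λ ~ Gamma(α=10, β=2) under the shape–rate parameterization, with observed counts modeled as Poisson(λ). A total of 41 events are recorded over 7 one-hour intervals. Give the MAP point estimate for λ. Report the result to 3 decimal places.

λ̂_MAP = 5.556

Σxᵢ = 41, n = 7.
Posterior ∝ λ^9e^(−2λ) · λ^41e^(−7λ) = λ^50e^(−9λ), i.e. Gamma(shape=51, rate=9).
The mode of a Gamma(a, b) with a ≥ 1 (shape–rate) is (a−1)/b = 50/9 ≈ 5.556.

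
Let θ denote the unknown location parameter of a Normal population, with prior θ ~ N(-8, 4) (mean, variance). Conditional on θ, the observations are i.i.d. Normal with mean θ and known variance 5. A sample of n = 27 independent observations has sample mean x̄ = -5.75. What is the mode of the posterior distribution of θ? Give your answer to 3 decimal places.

n = 27, x̄ = -5.75.
For a Normal prior and Normal likelihood with known variance, the posterior is Normal; its mode equals its mean, the precision-weighted average.
Prior precision 1/σ₀² = 1/4 = 0.25; data precision n/σ² = 27/5 = 5.4.
θ̂ = (0.25·(-8) + 5.4·(-5.75)) / (0.25 + 5.4) = (-33.05)/5.65 = -661/113 ≈ -5.850.

θ̂_MAP = -5.850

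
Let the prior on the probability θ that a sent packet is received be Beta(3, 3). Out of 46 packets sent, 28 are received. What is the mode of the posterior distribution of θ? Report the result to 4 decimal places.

Prior: Beta(3, 3).
Data: 28 successes in 46 trials. The binomial likelihood contributes θ^28(1−θ)^18, so the posterior is Beta(3+28, 3+18) = Beta(31, 21).
For Beta(a, b) with a, b > 1 the mode is (a−1)/(a+b−2) = 30/50 ≈ 0.6000.

θ̂_MAP = 0.6000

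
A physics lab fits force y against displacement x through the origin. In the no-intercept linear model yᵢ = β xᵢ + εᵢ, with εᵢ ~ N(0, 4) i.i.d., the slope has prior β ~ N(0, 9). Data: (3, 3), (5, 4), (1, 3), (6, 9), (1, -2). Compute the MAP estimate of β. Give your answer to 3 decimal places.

β̂_MAP = 1.160

log p(β | y) = −Σ(yᵢ − βxᵢ)²/(2·4) − β²/(2·9) + const.
Setting the derivative to zero: Σxᵢ(yᵢ − βxᵢ)/4 − β/9 = 0, so β = Σxᵢyᵢ / (Σxᵢ² + σ²/τ²).
Σxᵢyᵢ = 3·3 + 5·4 + 1·3 + 6·9 + 1·(-2) = 84; Σxᵢ² = 72; σ²/τ² = 4/9.
β̂_MAP = 84 / (72 + 4/9) = 84/(652/9) = 189/163 ≈ 1.160.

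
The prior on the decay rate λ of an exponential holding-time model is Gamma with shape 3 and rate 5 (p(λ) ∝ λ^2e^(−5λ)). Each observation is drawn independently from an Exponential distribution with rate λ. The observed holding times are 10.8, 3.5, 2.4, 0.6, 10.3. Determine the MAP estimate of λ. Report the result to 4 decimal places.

The Exponential(rate=λ) likelihood is ∝ λ^n e^(−λΣtᵢ). Here n = 5 and Σtᵢ = 10.8 + 3.5 + 2.4 + 0.6 + 10.3 = 27.6.
Posterior ∝ λ^2e^(−5λ) · λ^5e^(−27.6λ) = λ^7e^(−32.6λ), i.e. Gamma(8, 32.6).
Mode = (a−1)/b = 7/32.6 ≈ 0.2147.

λ̂_MAP = 0.2147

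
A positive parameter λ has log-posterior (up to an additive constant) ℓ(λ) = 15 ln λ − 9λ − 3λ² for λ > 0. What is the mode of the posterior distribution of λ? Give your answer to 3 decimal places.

ℓ'(λ) = 15/λ − 9 − 6λ. Setting this to zero and multiplying by λ: 6λ² + 9λ − 15 = 0.
λ = (−9 + √(9² + 4·6·15)) / (2·6) = (−9 + √441) / 12 = (−9 + 21)/12 = 1.
ℓ''(λ) = −15/λ² − 6 < 0, confirming a maximum.

λ̂_MAP = 1.000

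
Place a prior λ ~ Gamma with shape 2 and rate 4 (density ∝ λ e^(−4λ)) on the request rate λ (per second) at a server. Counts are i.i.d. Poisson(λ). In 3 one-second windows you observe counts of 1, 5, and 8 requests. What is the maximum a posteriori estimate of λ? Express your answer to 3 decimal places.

Σxᵢ = 1+5+8 = 14, with n = 3.
Posterior ∝ λe^(−4λ) · λ^14e^(−3λ) = λ^15e^(−7λ), i.e. Gamma(shape=16, rate=7).
The mode of a Gamma(a, b) with a ≥ 1 (shape–rate) is (a−1)/b = 15/7 ≈ 2.143.

λ̂_MAP = 2.143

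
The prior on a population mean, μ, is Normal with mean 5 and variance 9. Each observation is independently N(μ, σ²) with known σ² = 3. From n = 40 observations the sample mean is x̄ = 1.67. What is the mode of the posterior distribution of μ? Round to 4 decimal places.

μ̂_MAP = 1.6975

n = 40, x̄ = 1.67.
For a Normal prior and Normal likelihood with known variance, the posterior is Normal; its mode equals its mean, the precision-weighted average.
Prior precision 1/σ₀² = 1/9; data precision n/σ² = 40/3.
μ̂ = ((1/9)·5 + (40/3)·1.67) / (1/9 + 40/3) = (1027/45)/(121/9) = 1027/605 ≈ 1.6975.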